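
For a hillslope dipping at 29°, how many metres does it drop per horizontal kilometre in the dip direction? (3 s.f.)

drop per km = 1000 × tan 29° = 1000 × 0.5543

554 m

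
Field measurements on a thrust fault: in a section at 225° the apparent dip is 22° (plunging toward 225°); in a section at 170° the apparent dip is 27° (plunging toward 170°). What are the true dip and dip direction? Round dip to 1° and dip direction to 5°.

true dip 28°, dip direction 185°

The two traces are lines in the plane: v₁ = (sin 225°·cos 22°, cos 225°·cos 22°, −sin 22°), v₂ = (sin 170°·cos 27°, cos 170°·cos 27°, −sin 27°).
The plane normal is n = v₁ × v₂ ∝ (-0.031, -0.356, 0.677).
tan δ = √(n_x²+n_y²)/n_z = 0.357/0.677, so δ = 27.8°.
Dip direction = atan2(-0.031, -0.356) = 185° (azimuth of n's horizontal projection).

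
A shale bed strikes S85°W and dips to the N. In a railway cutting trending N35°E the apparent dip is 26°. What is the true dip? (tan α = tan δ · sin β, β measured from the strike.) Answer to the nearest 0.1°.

β = acute angle between strike S85°W and section N35°E = 50°.
tan δ = tan α / sin β = tan 26° / sin 50° = 0.4877 / 0.7660 = 0.6367
true dip = arctan 0.6367 = 32.48°

32.5°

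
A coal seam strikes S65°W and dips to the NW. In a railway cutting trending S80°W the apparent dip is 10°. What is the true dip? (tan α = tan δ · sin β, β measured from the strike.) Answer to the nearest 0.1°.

34.3°

β = acute angle between strike S65°W and section S80°W = 15°.
tan δ = tan α / sin β = tan 10° / sin 15° = 0.1763 / 0.2588 = 0.6813
δ = arctan(0.6813) = 34.27°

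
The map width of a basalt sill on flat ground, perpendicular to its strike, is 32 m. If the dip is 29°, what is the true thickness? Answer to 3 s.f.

True thickness t = w · sin(dip) = 32 × sin 29°
t = 32 × 0.4848 = 15.514 m

15.5 m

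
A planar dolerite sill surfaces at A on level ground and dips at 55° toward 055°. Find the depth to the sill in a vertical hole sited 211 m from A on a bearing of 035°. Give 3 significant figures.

283 m

The hole lies 20° from the dip direction, so the down-dip offset is 211 × cos 20° = 198.28 m.
Depth = down-dip offset × tan(dip) = 198.28 × tan 55° = 198.28 × 1.4281
Depth = 283.17 m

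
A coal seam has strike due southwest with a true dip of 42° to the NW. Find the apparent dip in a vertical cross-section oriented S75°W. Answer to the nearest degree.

24°

The strike is due southwest and the section trends S75°W; the acute angle between them is β = 30°.
tan α = tan 42° × sin 30° = 0.9004 × 0.5000 = 0.4502
α = arctan(0.4502) = 24.24°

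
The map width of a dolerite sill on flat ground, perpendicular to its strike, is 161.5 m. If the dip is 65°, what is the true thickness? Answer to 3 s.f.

146 m

True thickness t = w · sin(dip) = 161.5 × sin 65°
t = 161.5 × 0.9063 = 146.369 m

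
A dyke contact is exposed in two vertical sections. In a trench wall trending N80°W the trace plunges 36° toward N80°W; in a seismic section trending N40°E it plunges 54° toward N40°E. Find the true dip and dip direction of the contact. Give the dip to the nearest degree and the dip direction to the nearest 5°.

Represent each trace as a vector plunging at its apparent dip toward its trend (east-north-up frame): v₁ = (-0.797, 0.140, -0.588), v₂ = (0.378, 0.450, -0.809).
Cross product v₁ × v₂ gives the pole to the plane: n ∝ (-0.151, 0.867, 0.412).
True dip = arccos(n_z / |n|) = arccos(0.4240) = 64.9°.
The horizontal component of n points toward azimuth atan2(n_x, n_y) = 350°, the dip direction.

true dip 65°, dip direction 350°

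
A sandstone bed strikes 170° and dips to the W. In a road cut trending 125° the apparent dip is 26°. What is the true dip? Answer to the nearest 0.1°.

34.6°

The section is 45° from the strike.
tan(true dip) = tan 26° / sin 45° = 0.6898
δ = arctan(0.6898) = 34.60°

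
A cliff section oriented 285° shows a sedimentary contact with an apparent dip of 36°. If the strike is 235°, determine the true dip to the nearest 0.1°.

The section is 50° from the strike.
tan(true dip) = tan 36° / sin 50° = 0.9484
true dip = arctan 0.9484 = 43.48°

43.5°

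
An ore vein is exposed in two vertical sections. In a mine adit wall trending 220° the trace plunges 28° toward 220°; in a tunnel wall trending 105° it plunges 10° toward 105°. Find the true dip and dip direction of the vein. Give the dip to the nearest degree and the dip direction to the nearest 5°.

true dip 35°, dip direction 180°

Each apparent-dip line lies in the plane. As unit vectors (x east, y north, z up), v₁ plunges 28°→220° and v₂ plunges 10°→105°.
Cross product v₁ × v₂ gives the pole to the plane: n ∝ (-0.002, -0.545, 0.788).
True dip = arccos(n_z / |n|) = arccos(0.8224) = 34.7°.
The horizontal component of n points toward azimuth atan2(n_x, n_y) = 180°, the dip direction.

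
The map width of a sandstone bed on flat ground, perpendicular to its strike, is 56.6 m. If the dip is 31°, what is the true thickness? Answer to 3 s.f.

True thickness t = w · sin(dip) = 56.6 × sin 31°
t = 56.6 × 0.5150 = 29.151 m

29.2 m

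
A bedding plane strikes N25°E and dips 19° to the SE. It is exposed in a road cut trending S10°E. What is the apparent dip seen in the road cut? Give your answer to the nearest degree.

11°

The strike is N25°E and the section trends S10°E; the acute angle between them is β = 35°.
tan α = tan 19° × sin 35° = 0.3443 × 0.5736 = 0.1975
apparent dip = arctan 0.1975 = 11.17°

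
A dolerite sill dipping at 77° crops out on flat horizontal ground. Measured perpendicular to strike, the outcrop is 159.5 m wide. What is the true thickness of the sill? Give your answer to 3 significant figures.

155 m

True thickness t = w · sin(dip) = 159.5 × sin 77°
t = 159.5 × 0.9744 = 155.412 m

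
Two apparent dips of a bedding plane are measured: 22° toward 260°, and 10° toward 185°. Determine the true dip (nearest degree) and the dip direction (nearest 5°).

true dip 22°, dip direction 250°

Represent each trace as a vector plunging at its apparent dip toward its trend (east-north-up frame): v₁ = (-0.913, -0.161, -0.375), v₂ = (-0.086, -0.981, -0.174).
Cross product v₁ × v₂ gives the pole to the plane: n ∝ (-0.340, -0.126, 0.882).
True dip = arccos(n_z / |n|) = arccos(0.9250) = 22.3°.
Dip direction = azimuth of (n_x, n_y) = atan2(-0.340, -0.126) = 250°.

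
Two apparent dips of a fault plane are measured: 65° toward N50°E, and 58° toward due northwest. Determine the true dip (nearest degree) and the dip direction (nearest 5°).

Each apparent-dip line lies in the plane. As unit vectors (x east, y north, z up), v₁ plunges 65°→N50°E and v₂ plunges 58°→due northwest.
Cross product v₁ × v₂ gives the pole to the plane: n ∝ (0.109, 0.614, 0.223).
Dip δ = arctan(|n_h|/n_z) = arctan(0.624/0.223) = 70.3°.
Dip direction = atan2(0.109, 0.614) = 10° (azimuth of n's horizontal projection).

true dip 70°, dip direction 010°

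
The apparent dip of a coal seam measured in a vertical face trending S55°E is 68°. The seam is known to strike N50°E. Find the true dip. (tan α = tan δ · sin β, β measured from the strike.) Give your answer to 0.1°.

β = acute angle between strike N50°E and section S55°E = 75°.
tan(true dip) = tan 68° / sin 75° = 2.5624
δ = arctan(2.5624) = 68.68°

68.7°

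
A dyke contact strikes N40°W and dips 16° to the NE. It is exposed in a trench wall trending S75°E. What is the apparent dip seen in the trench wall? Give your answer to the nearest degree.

9°

Angle between strike (N40°W) and section (S75°E): β = 35°.
tan α = tan 16° × sin 35° = 0.2867 × 0.5736 = 0.1645
apparent dip = arctan 0.1645 = 9.34°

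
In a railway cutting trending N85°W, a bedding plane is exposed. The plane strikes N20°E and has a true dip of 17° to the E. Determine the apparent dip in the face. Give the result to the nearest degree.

The strike is N20°E and the section trends N85°W; the acute angle between them is β = 75°.
tan(apparent dip) = tan 17° · sin 75° = 0.2953
apparent dip = arctan 0.2953 = 16.45°

16°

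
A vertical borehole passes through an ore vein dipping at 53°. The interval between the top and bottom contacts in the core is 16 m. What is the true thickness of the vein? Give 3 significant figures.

True thickness t = h · cos(dip) = 16 × cos 53°
t = 16 × 0.6018 = 9.629 m

9.63 m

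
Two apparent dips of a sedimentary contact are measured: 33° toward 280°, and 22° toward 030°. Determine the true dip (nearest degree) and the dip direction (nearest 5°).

Represent each trace as a vector plunging at its apparent dip toward its trend (east-north-up frame): v₁ = (-0.826, 0.146, -0.545), v₂ = (0.464, 0.803, -0.375).
The plane normal is n = v₁ × v₂ ∝ (-0.383, 0.562, 0.731).
True dip = arccos(n_z / |n|) = arccos(0.7321) = 42.9°.
The horizontal component of n points toward azimuth atan2(n_x, n_y) = 326°, the dip direction.

true dip 43°, dip direction 325°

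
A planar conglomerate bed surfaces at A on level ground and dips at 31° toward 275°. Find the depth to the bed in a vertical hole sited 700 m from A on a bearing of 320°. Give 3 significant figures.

The hole lies 45° from the dip direction, so the down-dip offset is 700 × cos 45° = 494.97 m.
Depth = down-dip offset × tan(dip) = 494.97 × tan 31° = 494.97 × 0.6009
Depth = 297.41 m

297 m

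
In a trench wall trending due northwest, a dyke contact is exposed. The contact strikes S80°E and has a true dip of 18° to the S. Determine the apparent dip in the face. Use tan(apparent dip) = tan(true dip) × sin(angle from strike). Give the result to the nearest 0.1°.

Angle between strike (S80°E) and section (due northwest): β = 35°.
tan(apparent dip) = tan 18° · sin 35° = 0.1864
α = arctan(0.1864) = 10.56°

10.6°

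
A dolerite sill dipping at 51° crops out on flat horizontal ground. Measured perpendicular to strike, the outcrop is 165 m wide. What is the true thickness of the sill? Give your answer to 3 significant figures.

True thickness t = w · sin(dip) = 165 × sin 51°
t = 165 × 0.7771 = 128.229 m

128 m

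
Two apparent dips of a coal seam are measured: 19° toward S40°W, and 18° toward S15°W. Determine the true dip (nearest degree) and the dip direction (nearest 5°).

Represent each trace as a vector plunging at its apparent dip toward its trend (east-north-up frame): v₁ = (-0.608, -0.724, -0.326), v₂ = (-0.246, -0.919, -0.309).
The plane normal is n = v₁ × v₂ ∝ (-0.075, -0.108, 0.380).
True dip = arccos(n_z / |n|) = arccos(0.9451) = 19.1°.
Dip direction = azimuth of (n_x, n_y) = atan2(-0.075, -0.108) = 215°.

true dip 19°, dip direction 215°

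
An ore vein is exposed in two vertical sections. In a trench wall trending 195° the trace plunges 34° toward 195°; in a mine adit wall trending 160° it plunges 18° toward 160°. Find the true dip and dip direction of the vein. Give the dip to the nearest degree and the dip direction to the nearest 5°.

true dip 38°, dip direction 225°

The two traces are lines in the plane: v₁ = (sin 195°·cos 34°, cos 195°·cos 34°, −sin 34°), v₂ = (sin 160°·cos 18°, cos 160°·cos 18°, −sin 18°).
Cross product v₁ × v₂ gives the pole to the plane: n ∝ (-0.252, -0.248, 0.452).
tan δ = √(n_x²+n_y²)/n_z = 0.354/0.452, so δ = 38.0°.
The horizontal component of n points toward azimuth atan2(n_x, n_y) = 225°, the dip direction.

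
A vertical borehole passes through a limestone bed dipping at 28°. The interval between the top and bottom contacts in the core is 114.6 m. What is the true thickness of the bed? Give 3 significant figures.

101 m

True thickness t = h · cos(dip) = 114.6 × cos 28°
t = 114.6 × 0.8829 = 101.186 m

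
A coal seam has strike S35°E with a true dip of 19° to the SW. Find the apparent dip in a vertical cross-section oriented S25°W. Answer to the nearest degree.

Angle between strike (S35°E) and section (S25°W): β = 60°.
tan α = tan 19° × sin 60° = 0.3443 × 0.8660 = 0.2982
apparent dip = arctan 0.2982 = 16.60°

17°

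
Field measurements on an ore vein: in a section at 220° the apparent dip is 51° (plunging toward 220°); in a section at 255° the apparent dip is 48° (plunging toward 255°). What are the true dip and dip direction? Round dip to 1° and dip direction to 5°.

Represent each trace as a vector plunging at its apparent dip toward its trend (east-north-up frame): v₁ = (-0.405, -0.482, -0.777), v₂ = (-0.646, -0.173, -0.743).
Cross product v₁ × v₂ gives the pole to the plane: n ∝ (-0.224, -0.202, 0.242).
tan δ = √(n_x²+n_y²)/n_z = 0.301/0.242, so δ = 51.3°.
Dip direction = azimuth of (n_x, n_y) = atan2(-0.224, -0.202) = 228°.

true dip 51°, dip direction 230°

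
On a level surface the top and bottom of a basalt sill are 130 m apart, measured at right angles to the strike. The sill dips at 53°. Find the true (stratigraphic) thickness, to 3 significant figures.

True thickness t = w · sin(dip) = 130 × sin 53°
t = 130 × 0.7986 = 103.823 m

104 m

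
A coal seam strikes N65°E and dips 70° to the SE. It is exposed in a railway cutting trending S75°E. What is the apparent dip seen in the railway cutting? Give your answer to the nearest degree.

Angle between strike (N65°E) and section (S75°E): β = 40°.
tan(apparent dip) = tan 70° · sin 40° = 1.7660
α = arctan(1.7660) = 60.48°

60°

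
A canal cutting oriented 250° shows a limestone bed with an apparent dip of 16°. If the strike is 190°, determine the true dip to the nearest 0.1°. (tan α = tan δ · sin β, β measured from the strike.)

18.3°

The section is 60° from the strike.
tan(true dip) = tan 16° / sin 60° = 0.3311
δ = arctan(0.3311) = 18.32°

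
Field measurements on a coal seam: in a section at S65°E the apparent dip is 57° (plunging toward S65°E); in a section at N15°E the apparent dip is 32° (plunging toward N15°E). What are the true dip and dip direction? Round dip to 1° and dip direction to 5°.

true dip 61°, dip direction 085°

The two traces are lines in the plane: v₁ = (sin 115°·cos 57°, cos 115°·cos 57°, −sin 57°), v₂ = (sin 15°·cos 32°, cos 15°·cos 32°, −sin 32°).
Cross product v₁ × v₂ gives the pole to the plane: n ∝ (0.809, 0.077, 0.455).
tan δ = √(n_x²+n_y²)/n_z = 0.813/0.455, so δ = 60.8°.
The horizontal component of n points toward azimuth atan2(n_x, n_y) = 85°, the dip direction.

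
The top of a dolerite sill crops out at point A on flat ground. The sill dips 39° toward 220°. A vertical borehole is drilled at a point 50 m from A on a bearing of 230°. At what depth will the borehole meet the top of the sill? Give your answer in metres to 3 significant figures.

The hole lies 10° from the dip direction, so the down-dip offset is 50 × cos 10° = 49.24 m.
Depth = down-dip offset × tan(dip) = 49.24 × tan 39° = 49.24 × 0.8098
Depth = 39.87 m

39.9 m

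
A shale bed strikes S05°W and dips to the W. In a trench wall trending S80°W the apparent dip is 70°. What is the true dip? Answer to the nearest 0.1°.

70.6°

The section is 75° from the strike.
tan(true dip) = tan 70° / sin 75° = 2.8444
true dip = arctan 2.8444 = 70.63°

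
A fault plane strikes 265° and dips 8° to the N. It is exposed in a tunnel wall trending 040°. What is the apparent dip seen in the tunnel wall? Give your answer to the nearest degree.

6°

The strike is 265° and the section trends 040°; the acute angle between them is β = 45°.
tan α = tan 8° × sin 45° = 0.1405 × 0.7071 = 0.0994
apparent dip = arctan 0.0994 = 5.68°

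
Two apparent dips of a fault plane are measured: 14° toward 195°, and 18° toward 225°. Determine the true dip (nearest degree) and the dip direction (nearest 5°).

true dip 18°, dip direction 235°

The two traces are lines in the plane: v₁ = (sin 195°·cos 14°, cos 195°·cos 14°, −sin 14°), v₂ = (sin 225°·cos 18°, cos 225°·cos 18°, −sin 18°).
Cross product v₁ × v₂ gives the pole to the plane: n ∝ (-0.127, -0.085, 0.461).
True dip = arccos(n_z / |n|) = arccos(0.9493) = 18.3°.
Dip direction = atan2(-0.127, -0.085) = 236° (azimuth of n's horizontal projection).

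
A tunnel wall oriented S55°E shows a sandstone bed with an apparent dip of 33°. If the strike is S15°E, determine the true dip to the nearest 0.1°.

45.3°

The section is 40° from the strike.
tan(true dip) = tan 33° / sin 40° = 1.0103
true dip = arctan 1.0103 = 45.29°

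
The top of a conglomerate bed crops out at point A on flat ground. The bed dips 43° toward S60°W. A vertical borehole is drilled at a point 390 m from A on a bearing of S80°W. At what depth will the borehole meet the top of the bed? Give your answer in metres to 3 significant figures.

342 m

The hole lies 20° from the dip direction, so the down-dip offset is 390 × cos 20° = 366.48 m.
Depth = down-dip offset × tan(dip) = 366.48 × tan 43° = 366.48 × 0.9325
Depth = 341.75 m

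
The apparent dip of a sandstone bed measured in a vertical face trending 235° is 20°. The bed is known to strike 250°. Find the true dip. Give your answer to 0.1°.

β = acute angle between strike 250° and section 235° = 15°.
tan(true dip) = tan 20° / sin 15° = 1.4063
δ = arctan(1.4063) = 54.58°

54.6°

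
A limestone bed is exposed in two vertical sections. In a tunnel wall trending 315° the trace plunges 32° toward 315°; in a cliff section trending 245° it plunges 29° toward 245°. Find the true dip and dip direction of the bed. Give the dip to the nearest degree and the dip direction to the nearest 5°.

Represent each trace as a vector plunging at its apparent dip toward its trend (east-north-up frame): v₁ = (-0.600, 0.600, -0.530), v₂ = (-0.793, -0.370, -0.485).
Cross product v₁ × v₂ gives the pole to the plane: n ∝ (-0.487, 0.129, 0.697).
Dip δ = arctan(|n_h|/n_z) = arctan(0.503/0.697) = 35.8°.
Dip direction = atan2(-0.487, 0.129) = 285° (azimuth of n's horizontal projection).

true dip 36°, dip direction 285°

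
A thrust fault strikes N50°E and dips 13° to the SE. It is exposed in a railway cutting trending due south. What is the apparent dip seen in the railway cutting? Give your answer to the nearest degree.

The strike is N50°E and the section trends due south; the acute angle between them is β = 50°.
tan(apparent dip) = tan 13° · sin 50° = 0.1769
α = arctan(0.1769) = 10.03°

10°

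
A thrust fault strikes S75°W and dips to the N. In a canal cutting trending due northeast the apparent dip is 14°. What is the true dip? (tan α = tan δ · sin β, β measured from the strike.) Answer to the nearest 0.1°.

β = acute angle between strike S75°W and section due northeast = 30°.
tan(true dip) = tan 14° / sin 30° = 0.4987
δ = arctan(0.4987) = 26.50°

26.5°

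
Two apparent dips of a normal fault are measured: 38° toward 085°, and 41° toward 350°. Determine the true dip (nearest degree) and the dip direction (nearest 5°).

Represent each trace as a vector plunging at its apparent dip toward its trend (east-north-up frame): v₁ = (0.785, 0.069, -0.616), v₂ = (-0.131, 0.743, -0.656).
n = v₁ × v₂ = (0.413, 0.596, 0.592) (taken with n_z > 0).
True dip = arccos(n_z / |n|) = arccos(0.6330) = 50.7°.
The horizontal component of n points toward azimuth atan2(n_x, n_y) = 35°, the dip direction.

true dip 51°, dip direction 035°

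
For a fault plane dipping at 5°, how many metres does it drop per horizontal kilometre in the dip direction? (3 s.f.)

drop per km = 1000 × tan 5° = 1000 × 0.0875

87.5 m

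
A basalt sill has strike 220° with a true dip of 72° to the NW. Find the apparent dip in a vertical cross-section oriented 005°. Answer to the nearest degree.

60°

The strike is 220° and the section trends 005°; the acute angle between them is β = 35°.
tan α = tan 72° × sin 35° = 3.0777 × 0.5736 = 1.7653
apparent dip = arctan 1.7653 = 60.47°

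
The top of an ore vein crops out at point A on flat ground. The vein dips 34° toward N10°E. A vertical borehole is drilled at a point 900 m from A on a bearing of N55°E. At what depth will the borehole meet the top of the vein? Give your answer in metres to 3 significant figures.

The hole lies 45° from the dip direction, so the down-dip offset is 900 × cos 45° = 636.40 m.
Depth = down-dip offset × tan(dip) = 636.40 × tan 34° = 636.40 × 0.6745
Depth = 429.25 m

429 m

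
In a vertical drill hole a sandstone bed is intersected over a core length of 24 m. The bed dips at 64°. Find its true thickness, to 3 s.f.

10.5 m

True thickness t = h · cos(dip) = 24 × cos 64°
t = 24 × 0.4384 = 10.521 m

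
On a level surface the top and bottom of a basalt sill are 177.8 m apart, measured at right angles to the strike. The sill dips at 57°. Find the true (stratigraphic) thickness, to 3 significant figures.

149 m

True thickness t = w · sin(dip) = 177.8 × sin 57°
t = 177.8 × 0.8387 = 149.116 m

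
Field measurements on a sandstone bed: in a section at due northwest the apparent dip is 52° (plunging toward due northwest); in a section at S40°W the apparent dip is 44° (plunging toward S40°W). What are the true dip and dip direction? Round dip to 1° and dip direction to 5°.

true dip 59°, dip direction 275°

Represent each trace as a vector plunging at its apparent dip toward its trend (east-north-up frame): v₁ = (-0.435, 0.435, -0.788), v₂ = (-0.462, -0.551, -0.695).
The plane normal is n = v₁ × v₂ ∝ (-0.737, 0.062, 0.441).
True dip = arccos(n_z / |n|) = arccos(0.5125) = 59.2°.
The horizontal component of n points toward azimuth atan2(n_x, n_y) = 275°, the dip direction.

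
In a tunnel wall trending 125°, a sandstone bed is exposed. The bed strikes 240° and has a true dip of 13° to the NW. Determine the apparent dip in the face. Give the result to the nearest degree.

Angle between strike (240°) and section (125°): β = 65°.
tan α = tan 13° × sin 65° = 0.2309 × 0.9063 = 0.2092
α = arctan(0.2092) = 11.82°

12°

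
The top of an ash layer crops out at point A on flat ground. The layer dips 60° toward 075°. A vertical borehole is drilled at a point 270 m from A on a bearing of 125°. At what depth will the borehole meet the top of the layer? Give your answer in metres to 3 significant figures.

The hole lies 50° from the dip direction, so the down-dip offset is 270 × cos 50° = 173.55 m.
Depth = down-dip offset × tan(dip) = 173.55 × tan 60° = 173.55 × 1.7321
Depth = 300.60 m

301 m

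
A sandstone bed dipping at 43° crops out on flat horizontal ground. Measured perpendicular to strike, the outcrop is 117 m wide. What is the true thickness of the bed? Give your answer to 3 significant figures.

True thickness t = w · sin(dip) = 117 × sin 43°
t = 117 × 0.6820 = 79.794 m

79.8 m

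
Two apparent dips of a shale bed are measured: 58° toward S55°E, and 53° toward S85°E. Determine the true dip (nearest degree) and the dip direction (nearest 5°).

true dip 58°, dip direction 130°

Each apparent-dip line lies in the plane. As unit vectors (x east, y north, z up), v₁ plunges 58°→S55°E and v₂ plunges 53°→S85°E.
Cross product v₁ × v₂ gives the pole to the plane: n ∝ (0.198, -0.162, 0.159).
True dip = arccos(n_z / |n|) = arccos(0.5289) = 58.1°.
Dip direction = azimuth of (n_x, n_y) = atan2(0.198, -0.162) = 129°.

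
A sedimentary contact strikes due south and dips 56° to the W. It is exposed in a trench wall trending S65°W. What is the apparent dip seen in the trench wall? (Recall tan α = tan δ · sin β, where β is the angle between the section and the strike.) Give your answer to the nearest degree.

The section lies 65° from the strike.
tan α = tan 56° × sin 65° = 1.4826 × 0.9063 = 1.3437
apparent dip = arctan 1.3437 = 53.34°

53°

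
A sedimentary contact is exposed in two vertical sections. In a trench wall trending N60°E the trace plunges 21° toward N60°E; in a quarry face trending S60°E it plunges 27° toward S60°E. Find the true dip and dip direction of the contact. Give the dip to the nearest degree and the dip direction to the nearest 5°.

true dip 28°, dip direction 105°

Each apparent-dip line lies in the plane. As unit vectors (x east, y north, z up), v₁ plunges 21°→N60°E and v₂ plunges 27°→S60°E.
Cross product v₁ × v₂ gives the pole to the plane: n ∝ (0.372, -0.091, 0.720).
tan δ = √(n_x²+n_y²)/n_z = 0.382/0.720, so δ = 28.0°.
Dip direction = atan2(0.372, -0.091) = 104° (azimuth of n's horizontal projection).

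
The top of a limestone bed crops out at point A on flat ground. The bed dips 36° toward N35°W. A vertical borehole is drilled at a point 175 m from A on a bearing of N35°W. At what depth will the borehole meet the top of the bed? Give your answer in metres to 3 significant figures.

The hole is directly down-dip from the outcrop, so the down-dip offset is 175 m.
Depth = down-dip offset × tan(dip) = 175.00 × tan 36° = 175.00 × 0.7265
Depth = 127.14 m

127 m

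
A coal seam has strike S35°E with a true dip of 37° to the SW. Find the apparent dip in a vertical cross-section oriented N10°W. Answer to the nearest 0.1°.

The strike is S35°E and the section trends N10°W; the acute angle between them is β = 25°.
tan(apparent dip) = tan 37° · sin 25° = 0.3185
apparent dip = arctan 0.3185 = 17.66°

17.7°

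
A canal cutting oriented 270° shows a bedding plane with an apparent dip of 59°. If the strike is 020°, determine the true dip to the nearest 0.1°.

The section is 70° from the strike.
tan(true dip) = tan 59° / sin 70° = 1.7711
true dip = arctan 1.7711 = 60.55°

60.5°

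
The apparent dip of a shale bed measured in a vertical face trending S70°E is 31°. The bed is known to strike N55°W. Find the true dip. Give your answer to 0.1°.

66.7°

β = acute angle between strike N55°W and section S70°E = 15°.
tan(true dip) = tan 31° / sin 15° = 2.3215
true dip = arctan 2.3215 = 66.70°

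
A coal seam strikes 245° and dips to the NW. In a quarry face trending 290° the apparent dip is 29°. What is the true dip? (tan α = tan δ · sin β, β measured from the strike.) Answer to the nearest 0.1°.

38.1°

The section is 45° from the strike.
tan(true dip) = tan 29° / sin 45° = 0.7839
true dip = arctan 0.7839 = 38.09°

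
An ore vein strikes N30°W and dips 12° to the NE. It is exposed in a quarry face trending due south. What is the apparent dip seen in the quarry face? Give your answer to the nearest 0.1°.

6.1°

Angle between strike (N30°W) and section (due south): β = 30°.
tan α = tan 12° × sin 30° = 0.2126 × 0.5000 = 0.1063
α = arctan(0.1063) = 6.07°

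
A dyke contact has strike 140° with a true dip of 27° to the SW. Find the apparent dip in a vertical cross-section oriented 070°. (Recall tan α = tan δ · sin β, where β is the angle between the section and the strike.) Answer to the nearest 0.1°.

25.6°

The strike is 140° and the section trends 070°; the acute angle between them is β = 70°.
tan(apparent dip) = tan 27° · sin 70° = 0.4788
α = arctan(0.4788) = 25.58°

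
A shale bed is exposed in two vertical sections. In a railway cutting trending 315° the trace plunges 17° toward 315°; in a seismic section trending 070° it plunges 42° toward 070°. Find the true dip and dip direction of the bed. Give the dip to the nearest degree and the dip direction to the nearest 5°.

true dip 50°, dip direction 030°

Each apparent-dip line lies in the plane. As unit vectors (x east, y north, z up), v₁ plunges 17°→315° and v₂ plunges 42°→070°.
Cross product v₁ × v₂ gives the pole to the plane: n ∝ (0.378, 0.657, 0.644).
tan δ = √(n_x²+n_y²)/n_z = 0.758/0.644, so δ = 49.6°.
Dip direction = atan2(0.378, 0.657) = 30° (azimuth of n's horizontal projection).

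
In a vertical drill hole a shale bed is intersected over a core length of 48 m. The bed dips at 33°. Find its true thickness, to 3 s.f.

40.3 m

True thickness t = h · cos(dip) = 48 × cos 33°
t = 48 × 0.8387 = 40.256 m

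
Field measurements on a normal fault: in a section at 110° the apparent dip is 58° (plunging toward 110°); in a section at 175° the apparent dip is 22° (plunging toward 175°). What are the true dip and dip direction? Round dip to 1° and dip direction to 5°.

The two traces are lines in the plane: v₁ = (sin 110°·cos 58°, cos 110°·cos 58°, −sin 58°), v₂ = (sin 175°·cos 22°, cos 175°·cos 22°, −sin 22°).
n = v₁ × v₂ = (0.715, -0.118, 0.445) (taken with n_z > 0).
Dip δ = arctan(|n_h|/n_z) = arctan(0.725/0.445) = 58.4°.
The horizontal component of n points toward azimuth atan2(n_x, n_y) = 99°, the dip direction.

true dip 58°, dip direction 100°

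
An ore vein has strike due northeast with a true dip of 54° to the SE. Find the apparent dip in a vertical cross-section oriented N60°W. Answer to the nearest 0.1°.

53.1°

The strike is due northeast and the section trends N60°W; the acute angle between them is β = 75°.
tan α = tan 54° × sin 75° = 1.3764 × 0.9659 = 1.3295
apparent dip = arctan 1.3295 = 53.05°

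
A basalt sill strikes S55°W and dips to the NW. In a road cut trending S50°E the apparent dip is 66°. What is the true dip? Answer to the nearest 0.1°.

β = acute angle between strike S55°W and section S50°E = 75°.
tan δ = tan α / sin β = tan 66° / sin 75° = 2.2460 / 0.9659 = 2.3253
δ = arctan(2.3253) = 66.73°

66.7°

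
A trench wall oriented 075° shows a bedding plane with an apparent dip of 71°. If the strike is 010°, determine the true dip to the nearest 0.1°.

72.7°

The section is 65° from the strike.
tan(true dip) = tan 71° / sin 65° = 3.2044
δ = arctan(3.2044) = 72.67°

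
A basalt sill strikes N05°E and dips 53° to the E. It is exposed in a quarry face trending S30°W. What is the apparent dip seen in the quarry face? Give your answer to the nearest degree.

29°

The section lies 25° from the strike.
tan α = tan 53° × sin 25° = 1.3270 × 0.4226 = 0.5608
α = arctan(0.5608) = 29.29°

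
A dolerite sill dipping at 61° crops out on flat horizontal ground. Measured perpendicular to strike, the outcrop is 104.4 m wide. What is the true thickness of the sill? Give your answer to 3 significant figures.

91.3 m

True thickness t = w · sin(dip) = 104.4 × sin 61°
t = 104.4 × 0.8746 = 91.310 m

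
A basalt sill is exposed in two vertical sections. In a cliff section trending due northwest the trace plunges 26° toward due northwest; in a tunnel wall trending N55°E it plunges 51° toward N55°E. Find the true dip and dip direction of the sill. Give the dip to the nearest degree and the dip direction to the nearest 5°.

The two traces are lines in the plane: v₁ = (sin 315°·cos 26°, cos 315°·cos 26°, −sin 26°), v₂ = (sin 55°·cos 51°, cos 55°·cos 51°, −sin 51°).
n = v₁ × v₂ = (0.336, 0.720, 0.557) (taken with n_z > 0).
Dip δ = arctan(|n_h|/n_z) = arctan(0.794/0.557) = 55.0°.
Dip direction = azimuth of (n_x, n_y) = atan2(0.336, 0.720) = 25°.

true dip 55°, dip direction 025°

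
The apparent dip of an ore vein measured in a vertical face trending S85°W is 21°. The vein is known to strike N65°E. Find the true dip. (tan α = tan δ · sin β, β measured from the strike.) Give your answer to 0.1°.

48.3°

The section is 20° from the strike.
tan δ = tan α / sin β = tan 21° / sin 20° = 0.3839 / 0.3420 = 1.1223
δ = arctan(1.1223) = 48.30°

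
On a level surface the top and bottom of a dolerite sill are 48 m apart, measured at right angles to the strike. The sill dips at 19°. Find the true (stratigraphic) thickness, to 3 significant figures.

True thickness t = w · sin(dip) = 48 × sin 19°
t = 48 × 0.3256 = 15.627 m

15.6 m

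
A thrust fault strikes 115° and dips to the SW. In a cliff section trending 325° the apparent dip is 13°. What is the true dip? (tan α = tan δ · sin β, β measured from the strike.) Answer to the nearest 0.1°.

24.8°

The section is 30° from the strike.
tan δ = tan α / sin β = tan 13° / sin 30° = 0.2309 / 0.5000 = 0.4617
δ = arctan(0.4617) = 24.78°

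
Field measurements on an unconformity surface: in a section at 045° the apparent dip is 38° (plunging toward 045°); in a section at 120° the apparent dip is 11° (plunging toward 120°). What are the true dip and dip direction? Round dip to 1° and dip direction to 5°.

true dip 38°, dip direction 045°

The two traces are lines in the plane: v₁ = (sin 45°·cos 38°, cos 45°·cos 38°, −sin 38°), v₂ = (sin 120°·cos 11°, cos 120°·cos 11°, −sin 11°).
n = v₁ × v₂ = (0.408, 0.417, 0.747) (taken with n_z > 0).
Dip δ = arctan(|n_h|/n_z) = arctan(0.584/0.747) = 38.0°.
The horizontal component of n points toward azimuth atan2(n_x, n_y) = 44°, the dip direction.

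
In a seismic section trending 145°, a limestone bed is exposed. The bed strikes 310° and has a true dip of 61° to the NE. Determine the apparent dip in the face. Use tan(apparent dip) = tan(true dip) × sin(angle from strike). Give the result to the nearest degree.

Angle between strike (310°) and section (145°): β = 15°.
tan(apparent dip) = tan 61° · sin 15° = 0.4669
α = arctan(0.4669) = 25.03°

25°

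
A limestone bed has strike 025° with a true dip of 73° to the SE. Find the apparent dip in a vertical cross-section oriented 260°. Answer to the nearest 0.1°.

The section lies 55° from the strike.
tan(apparent dip) = tan 73° · sin 55° = 2.6793
α = arctan(2.6793) = 69.53°

69.5°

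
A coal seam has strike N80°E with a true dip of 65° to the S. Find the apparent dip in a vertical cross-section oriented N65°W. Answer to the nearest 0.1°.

The strike is N80°E and the section trends N65°W; the acute angle between them is β = 35°.
tan α = tan 65° × sin 35° = 2.1445 × 0.5736 = 1.2300
α = arctan(1.2300) = 50.89°

50.9°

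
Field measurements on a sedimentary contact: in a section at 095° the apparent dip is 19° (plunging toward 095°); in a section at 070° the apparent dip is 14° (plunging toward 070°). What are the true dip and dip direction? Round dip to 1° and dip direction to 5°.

The two traces are lines in the plane: v₁ = (sin 95°·cos 19°, cos 95°·cos 19°, −sin 19°), v₂ = (sin 70°·cos 14°, cos 70°·cos 14°, −sin 14°).
n = v₁ × v₂ = (0.128, -0.069, 0.388) (taken with n_z > 0).
Dip δ = arctan(|n_h|/n_z) = arctan(0.145/0.388) = 20.6°.
Dip direction = azimuth of (n_x, n_y) = atan2(0.128, -0.069) = 118°.

true dip 21°, dip direction 120°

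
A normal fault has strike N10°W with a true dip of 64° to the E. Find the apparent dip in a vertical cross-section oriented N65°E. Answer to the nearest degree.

Angle between strike (N10°W) and section (N65°E): β = 75°.
tan α = tan 64° × sin 75° = 2.0503 × 0.9659 = 1.9804
α = arctan(1.9804) = 63.21°

63°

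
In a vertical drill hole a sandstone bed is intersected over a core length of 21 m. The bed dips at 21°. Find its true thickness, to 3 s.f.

19.6 m

True thickness t = h · cos(dip) = 21 × cos 21°
t = 21 × 0.9336 = 19.605 m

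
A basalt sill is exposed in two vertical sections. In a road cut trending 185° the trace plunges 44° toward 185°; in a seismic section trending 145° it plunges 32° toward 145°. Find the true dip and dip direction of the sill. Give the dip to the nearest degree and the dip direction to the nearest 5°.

true dip 44°, dip direction 195°

Represent each trace as a vector plunging at its apparent dip toward its trend (east-north-up frame): v₁ = (-0.063, -0.717, -0.695), v₂ = (0.486, -0.695, -0.530).
Cross product v₁ × v₂ gives the pole to the plane: n ∝ (-0.103, -0.371, 0.392).
Dip δ = arctan(|n_h|/n_z) = arctan(0.385/0.392) = 44.5°.
Dip direction = azimuth of (n_x, n_y) = atan2(-0.103, -0.371) = 195°.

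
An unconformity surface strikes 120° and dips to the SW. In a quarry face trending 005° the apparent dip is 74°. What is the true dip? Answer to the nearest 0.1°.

75.4°

The section is 65° from the strike.
tan δ = tan α / sin β = tan 74° / sin 65° = 3.4874 / 0.9063 = 3.8479
δ = arctan(3.8479) = 75.43°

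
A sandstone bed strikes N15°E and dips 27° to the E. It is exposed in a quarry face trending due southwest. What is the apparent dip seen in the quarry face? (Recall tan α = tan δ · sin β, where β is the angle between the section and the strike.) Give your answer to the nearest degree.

The section lies 30° from the strike.
tan α = tan 27° × sin 30° = 0.5095 × 0.5000 = 0.2548
α = arctan(0.2548) = 14.29°

14°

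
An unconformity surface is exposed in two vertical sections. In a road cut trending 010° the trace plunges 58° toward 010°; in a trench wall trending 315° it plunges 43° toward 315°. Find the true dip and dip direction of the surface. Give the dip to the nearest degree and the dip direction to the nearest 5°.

true dip 58°, dip direction 010°

Represent each trace as a vector plunging at its apparent dip toward its trend (east-north-up frame): v₁ = (0.092, 0.522, -0.848), v₂ = (-0.517, 0.517, -0.682).
Cross product v₁ × v₂ gives the pole to the plane: n ∝ (0.083, 0.501, 0.317).
tan δ = √(n_x²+n_y²)/n_z = 0.508/0.317, so δ = 58.0°.
The horizontal component of n points toward azimuth atan2(n_x, n_y) = 9°, the dip direction.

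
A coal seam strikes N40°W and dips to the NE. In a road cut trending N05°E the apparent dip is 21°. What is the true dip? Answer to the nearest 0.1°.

β = acute angle between strike N40°W and section N05°E = 45°.
tan δ = tan α / sin β = tan 21° / sin 45° = 0.3839 / 0.7071 = 0.5429
δ = arctan(0.5429) = 28.50°

28.5°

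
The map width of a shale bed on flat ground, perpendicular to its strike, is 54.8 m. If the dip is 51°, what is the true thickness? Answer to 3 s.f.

True thickness t = w · sin(dip) = 54.8 × sin 51°
t = 54.8 × 0.7771 = 42.588 m

42.6 m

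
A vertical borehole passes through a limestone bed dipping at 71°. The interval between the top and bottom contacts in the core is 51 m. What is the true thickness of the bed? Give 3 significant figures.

True thickness t = h · cos(dip) = 51 × cos 71°
t = 51 × 0.3256 = 16.604 m

16.6 m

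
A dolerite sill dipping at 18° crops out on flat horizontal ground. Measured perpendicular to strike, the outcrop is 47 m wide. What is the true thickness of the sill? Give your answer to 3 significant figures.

14.5 m

True thickness t = w · sin(dip) = 47 × sin 18°
t = 47 × 0.3090 = 14.524 m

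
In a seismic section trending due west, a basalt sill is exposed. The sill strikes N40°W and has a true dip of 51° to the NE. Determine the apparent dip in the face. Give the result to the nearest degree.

The strike is N40°W and the section trends due west; the acute angle between them is β = 50°.
tan α = tan 51° × sin 50° = 1.2349 × 0.7660 = 0.9460
α = arctan(0.9460) = 43.41°

43°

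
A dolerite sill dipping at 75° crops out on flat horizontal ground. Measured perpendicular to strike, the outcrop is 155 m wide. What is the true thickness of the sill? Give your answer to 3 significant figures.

True thickness t = w · sin(dip) = 155 × sin 75°
t = 155 × 0.9659 = 149.719 m

150 m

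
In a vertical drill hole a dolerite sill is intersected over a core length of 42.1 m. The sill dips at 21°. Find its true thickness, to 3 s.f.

True thickness t = h · cos(dip) = 42.1 × cos 21°
t = 42.1 × 0.9336 = 39.304 m

39.3 m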